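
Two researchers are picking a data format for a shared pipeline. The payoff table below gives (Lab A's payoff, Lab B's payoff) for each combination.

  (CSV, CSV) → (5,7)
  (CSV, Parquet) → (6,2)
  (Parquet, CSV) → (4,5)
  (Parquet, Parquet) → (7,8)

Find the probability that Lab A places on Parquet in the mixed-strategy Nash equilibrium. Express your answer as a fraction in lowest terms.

Lab A's mix p on CSV must make Lab B indifferent between CSV and Parquet.
Lab B's payoff from CSV: 7p + 5(1−p). From Parquet: 2p + 8(1−p).
Set equal: 5p = 3(1−p) → p = 3/8.
Probability on Parquet is 1 − 3/8 = 5/8.

5/8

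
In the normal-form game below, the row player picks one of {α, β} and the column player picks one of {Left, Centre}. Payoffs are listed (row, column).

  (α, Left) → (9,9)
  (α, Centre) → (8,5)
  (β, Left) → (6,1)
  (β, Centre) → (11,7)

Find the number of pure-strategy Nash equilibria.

2

(α, Left): the row player gets 9 (best alternative 6); the column player gets 9 (best alternative 5). Neither deviates — NE.
(β, Centre): the row player gets 11 (best alternative 8); the column player gets 7 (best alternative 1). Neither deviates — NE.
(β, Left) is not a NE: the row player would switch to α (9 > 6).
No other cell survives both best-response checks, so there are 2 pure NE.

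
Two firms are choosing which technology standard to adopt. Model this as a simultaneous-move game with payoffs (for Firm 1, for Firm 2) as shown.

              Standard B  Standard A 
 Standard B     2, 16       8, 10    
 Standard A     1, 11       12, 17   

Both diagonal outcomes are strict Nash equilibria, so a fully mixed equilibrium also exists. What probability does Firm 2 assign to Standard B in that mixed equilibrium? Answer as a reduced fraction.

4/5

Firm 2's mix q on Standard B must make Firm 1 indifferent between Standard B and Standard A.
Firm 1's payoff from Standard B: 2q + 8(1−q). From Standard A: 1q + 12(1−q).
Set equal: 1q = 4(1−q) → q = 4/5.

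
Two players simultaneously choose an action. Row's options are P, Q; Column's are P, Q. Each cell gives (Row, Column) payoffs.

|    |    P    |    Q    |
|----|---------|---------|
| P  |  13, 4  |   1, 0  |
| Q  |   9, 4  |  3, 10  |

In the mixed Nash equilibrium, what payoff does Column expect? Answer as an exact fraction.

4

Row mixes with probability p on P, chosen so Column is indifferent: 4p + 4(1−p) = 0p + 10(1−p) gives p = 3/5.
Column's expected payoff is 4·3/5 + 4·2/5 = 4.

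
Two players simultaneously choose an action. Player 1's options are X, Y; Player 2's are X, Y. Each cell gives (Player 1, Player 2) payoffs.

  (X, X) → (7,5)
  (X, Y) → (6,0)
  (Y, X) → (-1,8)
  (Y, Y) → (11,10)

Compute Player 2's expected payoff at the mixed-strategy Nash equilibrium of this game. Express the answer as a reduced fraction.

50/7

Player 1 mixes with probability p on X, chosen so Player 2 is indifferent: 5p + 8(1−p) = 0p + 10(1−p) gives p = 2/7.
Player 2's expected payoff is 5·2/7 + 8·5/7 = 50/7.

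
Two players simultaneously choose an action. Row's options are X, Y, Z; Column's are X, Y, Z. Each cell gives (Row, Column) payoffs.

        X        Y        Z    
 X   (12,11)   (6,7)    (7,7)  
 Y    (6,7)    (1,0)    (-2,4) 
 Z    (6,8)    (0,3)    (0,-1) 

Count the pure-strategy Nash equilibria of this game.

Both X: Row gets 12 (best alternative 6); Column gets 11 (best alternative 7). Neither deviates — NE.
Both Z is not a NE: Row would switch to X (7 > 0).
No other cell survives both best-response checks, so there is 1 pure NE.

1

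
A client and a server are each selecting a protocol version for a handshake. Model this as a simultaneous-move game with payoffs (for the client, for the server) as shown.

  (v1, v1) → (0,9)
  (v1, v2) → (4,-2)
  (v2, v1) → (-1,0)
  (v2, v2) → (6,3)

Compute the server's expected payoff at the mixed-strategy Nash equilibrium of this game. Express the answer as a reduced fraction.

27/14

The client mixes with probability p on v1, chosen so the server is indifferent: 9p + 0(1−p) = (-2)p + 3(1−p) gives p = 3/14.
The server's expected payoff is 9·3/14 + 0·11/14 = 27/14.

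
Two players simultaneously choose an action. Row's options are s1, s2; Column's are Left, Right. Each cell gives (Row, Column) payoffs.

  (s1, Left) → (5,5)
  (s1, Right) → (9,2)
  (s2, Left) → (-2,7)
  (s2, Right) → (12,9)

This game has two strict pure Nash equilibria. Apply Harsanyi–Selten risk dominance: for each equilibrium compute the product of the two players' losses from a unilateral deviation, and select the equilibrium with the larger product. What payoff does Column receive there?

5

At (s1, Left): Row loses 5 − (-2) = 7 by deviating; Column loses 5 − 2 = 3. Product = 7·3 = 21.
At (s2, Right): Row loses 12 − 9 = 3 by deviating; Column loses 9 − 7 = 2. Product = 3·2 = 6.
21 > 6, so (s1, Left) is risk-dominant. Column's payoff there is 5.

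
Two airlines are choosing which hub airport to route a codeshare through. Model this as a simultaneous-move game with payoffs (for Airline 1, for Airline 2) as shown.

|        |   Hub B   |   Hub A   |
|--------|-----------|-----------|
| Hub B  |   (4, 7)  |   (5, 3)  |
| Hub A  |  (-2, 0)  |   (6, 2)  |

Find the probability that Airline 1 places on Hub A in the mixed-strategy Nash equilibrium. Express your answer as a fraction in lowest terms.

2/3

Airline 1's mix p on Hub B must make Airline 2 indifferent between Hub B and Hub A.
Airline 2's payoff from Hub B: 7p + 0(1−p). From Hub A: 3p + 2(1−p).
Set equal: 4p = 2(1−p) → p = 2/6 = 1/3.
Probability on Hub A is 1 − 1/3 = 2/3.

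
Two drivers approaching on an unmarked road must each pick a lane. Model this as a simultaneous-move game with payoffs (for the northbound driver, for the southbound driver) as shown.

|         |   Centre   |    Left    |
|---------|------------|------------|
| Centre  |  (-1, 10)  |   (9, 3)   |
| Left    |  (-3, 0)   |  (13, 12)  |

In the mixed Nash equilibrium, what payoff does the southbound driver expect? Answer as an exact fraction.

120/19

The northbound driver mixes with probability p on Centre, chosen so the southbound driver is indifferent: 10p + 0(1−p) = 3p + 12(1−p) gives p = 12/19.
The southbound driver's expected payoff is 10·12/19 + 0·7/19 = 120/19.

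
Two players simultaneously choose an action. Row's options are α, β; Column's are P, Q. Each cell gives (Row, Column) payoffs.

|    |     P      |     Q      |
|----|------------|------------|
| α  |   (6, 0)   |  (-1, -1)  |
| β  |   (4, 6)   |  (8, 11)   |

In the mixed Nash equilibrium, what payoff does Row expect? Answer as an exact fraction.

52/11

Column mixes with probability q on P, chosen so Row is indifferent: 6q + (-1)(1−q) = 4q + 8(1−q) gives q = 9/11.
Row's expected payoff (from either row, since indifferent) is 6·9/11 + (-1)·2/11 = 52/11.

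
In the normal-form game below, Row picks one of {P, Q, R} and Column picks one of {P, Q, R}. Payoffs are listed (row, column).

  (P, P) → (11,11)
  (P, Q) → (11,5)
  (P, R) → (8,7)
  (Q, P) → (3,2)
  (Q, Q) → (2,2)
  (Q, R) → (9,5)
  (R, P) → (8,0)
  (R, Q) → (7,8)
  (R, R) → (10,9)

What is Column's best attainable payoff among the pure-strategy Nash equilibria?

11

Both P is a pure NE (Row: 11 ≥ 8; Column: 11 ≥ 7). Column gets 11.
Both R is a pure NE (Row: 10 ≥ 9; Column: 9 ≥ 8). Column gets 9.
Every other cell has a profitable deviation for at least one player. Highest of {11, 9} is 11.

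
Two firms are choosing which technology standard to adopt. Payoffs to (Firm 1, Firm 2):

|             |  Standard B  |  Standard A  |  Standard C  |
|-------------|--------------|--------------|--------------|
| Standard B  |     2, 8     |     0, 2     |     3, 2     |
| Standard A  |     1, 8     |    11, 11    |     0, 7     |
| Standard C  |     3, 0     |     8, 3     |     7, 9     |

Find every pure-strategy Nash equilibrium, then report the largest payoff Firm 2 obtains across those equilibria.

Both Standard A is a pure NE (Firm 1: 11 ≥ 8; Firm 2: 11 ≥ 8). Firm 2 gets 11.
Both Standard C is a pure NE (Firm 1: 7 ≥ 3; Firm 2: 9 ≥ 3). Firm 2 gets 9.
Every other cell has a profitable deviation for at least one player. Highest of {11, 9} is 11.

11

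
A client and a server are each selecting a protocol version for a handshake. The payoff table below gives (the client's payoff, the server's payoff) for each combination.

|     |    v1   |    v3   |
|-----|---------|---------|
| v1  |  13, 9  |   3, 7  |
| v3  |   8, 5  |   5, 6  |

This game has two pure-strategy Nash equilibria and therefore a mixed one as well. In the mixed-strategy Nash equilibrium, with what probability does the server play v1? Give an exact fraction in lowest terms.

The server's mix q on v1 must make the client indifferent between v1 and v3.
The client's payoff from v1: 13q + 3(1−q). From v3: 8q + 5(1−q).
Set equal: 5q = 2(1−q) → q = 2/7.

2/7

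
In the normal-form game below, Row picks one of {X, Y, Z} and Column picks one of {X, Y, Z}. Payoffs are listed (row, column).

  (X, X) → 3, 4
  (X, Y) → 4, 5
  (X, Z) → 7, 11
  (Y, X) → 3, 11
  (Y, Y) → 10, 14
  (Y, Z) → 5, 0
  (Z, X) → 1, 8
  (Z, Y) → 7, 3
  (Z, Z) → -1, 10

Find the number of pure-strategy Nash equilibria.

2

(X, Z): Row gets 7 (best alternative 5); Column gets 11 (best alternative 5). Neither deviates — NE.
Both Y: Row gets 10 (best alternative 7); Column gets 14 (best alternative 11). Neither deviates — NE.
Both X is not a NE: Column would switch to Z (11 > 4).
No other cell survives both best-response checks, so there are 2 pure NE.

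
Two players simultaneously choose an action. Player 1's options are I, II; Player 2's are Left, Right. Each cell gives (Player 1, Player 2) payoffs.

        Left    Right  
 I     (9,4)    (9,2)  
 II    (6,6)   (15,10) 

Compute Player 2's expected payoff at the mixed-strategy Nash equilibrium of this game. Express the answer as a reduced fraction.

14/3

Player 1 mixes with probability p on I, chosen so Player 2 is indifferent: 4p + 6(1−p) = 2p + 10(1−p) gives p = 2/3.
Player 2's expected payoff is 4·2/3 + 6·1/3 = 14/3.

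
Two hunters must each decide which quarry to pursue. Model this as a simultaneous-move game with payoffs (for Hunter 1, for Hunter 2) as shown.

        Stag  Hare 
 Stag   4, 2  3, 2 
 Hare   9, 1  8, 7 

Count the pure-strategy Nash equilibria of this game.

Both Hare: Hunter 1 gets 8 (best alternative 3); Hunter 2 gets 7 (best alternative 1). Neither deviates — NE.
Both Stag is not a NE: Hunter 1 would switch to Hare (9 > 4).
No other cell survives both best-response checks, so there is 1 pure NE.

1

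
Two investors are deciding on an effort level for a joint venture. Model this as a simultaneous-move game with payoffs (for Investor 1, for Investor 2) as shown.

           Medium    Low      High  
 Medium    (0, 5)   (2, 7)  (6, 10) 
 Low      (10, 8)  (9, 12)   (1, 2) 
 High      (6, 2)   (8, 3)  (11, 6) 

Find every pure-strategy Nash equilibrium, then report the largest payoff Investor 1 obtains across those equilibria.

Both Low is a pure NE (Investor 1: 9 ≥ 8; Investor 2: 12 ≥ 8). Investor 1 gets 9.
Both High is a pure NE (Investor 1: 11 ≥ 6; Investor 2: 6 ≥ 3). Investor 1 gets 11.
Every other cell has a profitable deviation for at least one player. Highest of {9, 11} is 11.

11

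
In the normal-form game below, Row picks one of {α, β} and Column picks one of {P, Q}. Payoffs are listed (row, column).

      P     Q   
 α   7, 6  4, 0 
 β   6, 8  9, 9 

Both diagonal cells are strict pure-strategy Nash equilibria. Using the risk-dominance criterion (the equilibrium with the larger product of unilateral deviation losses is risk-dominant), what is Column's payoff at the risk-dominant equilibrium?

At (α, P): Row loses 7 − 6 = 1 by deviating; Column loses 6 − 0 = 6. Product = 1·6 = 6.
At (β, Q): Row loses 9 − 4 = 5 by deviating; Column loses 9 − 8 = 1. Product = 5·1 = 5.
6 > 5, so (α, P) is risk-dominant. Column's payoff there is 6.

6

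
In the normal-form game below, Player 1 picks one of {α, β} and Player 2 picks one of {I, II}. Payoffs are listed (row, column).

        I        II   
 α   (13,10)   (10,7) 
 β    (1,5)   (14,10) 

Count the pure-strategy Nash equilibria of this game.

(α, I): Player 1 gets 13 (best alternative 1); Player 2 gets 10 (best alternative 7). Neither deviates — NE.
(β, II): Player 1 gets 14 (best alternative 10); Player 2 gets 10 (best alternative 5). Neither deviates — NE.
(β, I) is not a NE: Player 1 would switch to α (13 > 1).
No other cell survives both best-response checks, so there are 2 pure NE.

2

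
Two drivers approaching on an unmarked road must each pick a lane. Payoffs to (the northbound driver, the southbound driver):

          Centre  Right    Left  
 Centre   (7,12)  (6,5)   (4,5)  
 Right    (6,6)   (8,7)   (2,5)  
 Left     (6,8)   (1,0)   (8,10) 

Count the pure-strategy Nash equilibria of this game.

3

Both Centre: the northbound driver gets 7 (best alternative 6); the southbound driver gets 12 (best alternative 5). Neither deviates — NE.
Both Right: the northbound driver gets 8 (best alternative 6); the southbound driver gets 7 (best alternative 6). Neither deviates — NE.
Both Left: the northbound driver gets 8 (best alternative 4); the southbound driver gets 10 (best alternative 8). Neither deviates — NE.
(Left, Centre) is not a NE: the northbound driver would switch to Centre (7 > 6).
No other cell survives both best-response checks, so there are 3 pure NE.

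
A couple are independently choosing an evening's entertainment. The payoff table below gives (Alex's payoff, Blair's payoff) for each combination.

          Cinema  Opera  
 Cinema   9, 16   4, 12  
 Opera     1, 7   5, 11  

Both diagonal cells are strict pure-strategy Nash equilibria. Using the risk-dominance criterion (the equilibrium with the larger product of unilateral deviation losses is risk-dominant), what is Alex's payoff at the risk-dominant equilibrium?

At both Cinema: Alex loses 9 − 1 = 8 by deviating; Blair loses 16 − 12 = 4. Product = 8·4 = 32.
At both Opera: Alex loses 5 − 4 = 1 by deviating; Blair loses 11 − 7 = 4. Product = 1·4 = 4.
32 > 4, so both Cinema is risk-dominant. Alex's payoff there is 9.

9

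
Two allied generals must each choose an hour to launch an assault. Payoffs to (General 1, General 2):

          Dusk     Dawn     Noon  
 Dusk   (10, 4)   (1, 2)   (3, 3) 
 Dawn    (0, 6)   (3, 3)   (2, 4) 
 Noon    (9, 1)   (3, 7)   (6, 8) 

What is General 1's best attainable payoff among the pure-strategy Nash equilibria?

Both Dusk is a pure NE (General 1: 10 ≥ 9; General 2: 4 ≥ 3). General 1 gets 10.
Both Noon is a pure NE (General 1: 6 ≥ 3; General 2: 8 ≥ 7). General 1 gets 6.
Every other cell has a profitable deviation for at least one player. Highest of {10, 6} is 10.

10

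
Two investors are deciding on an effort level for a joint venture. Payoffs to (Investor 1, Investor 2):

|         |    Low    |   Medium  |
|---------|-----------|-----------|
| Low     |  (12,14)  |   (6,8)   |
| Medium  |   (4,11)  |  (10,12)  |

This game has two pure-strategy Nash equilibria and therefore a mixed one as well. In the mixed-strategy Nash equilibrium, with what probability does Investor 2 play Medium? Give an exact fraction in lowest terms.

2/3

Investor 2's mix q on Low must make Investor 1 indifferent between Low and Medium.
Investor 1's payoff from Low: 12q + 6(1−q). From Medium: 4q + 10(1−q).
Set equal: 8q = 4(1−q) → q = 4/12 = 1/3.
Probability on Medium is 1 − 1/3 = 2/3.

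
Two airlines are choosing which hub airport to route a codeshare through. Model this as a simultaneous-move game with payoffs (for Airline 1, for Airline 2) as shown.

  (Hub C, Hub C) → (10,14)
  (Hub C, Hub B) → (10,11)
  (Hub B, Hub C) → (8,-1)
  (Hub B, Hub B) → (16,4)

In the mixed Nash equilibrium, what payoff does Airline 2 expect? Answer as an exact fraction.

67/8

Airline 1 mixes with probability p on Hub C, chosen so Airline 2 is indifferent: 14p + (-1)(1−p) = 11p + 4(1−p) gives p = 5/8.
Airline 2's expected payoff is 14·5/8 + (-1)·3/8 = 67/8.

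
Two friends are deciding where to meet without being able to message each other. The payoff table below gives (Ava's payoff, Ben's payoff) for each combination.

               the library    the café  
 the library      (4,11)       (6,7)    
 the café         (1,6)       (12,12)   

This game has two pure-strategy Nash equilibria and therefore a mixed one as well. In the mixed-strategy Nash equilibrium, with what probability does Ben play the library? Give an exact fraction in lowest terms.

2/3

Ben's mix q on the library must make Ava indifferent between the library and the café.
Ava's payoff from the library: 4q + 6(1−q). From the café: 1q + 12(1−q).
Set equal: 3q = 6(1−q) → q = 6/9 = 2/3.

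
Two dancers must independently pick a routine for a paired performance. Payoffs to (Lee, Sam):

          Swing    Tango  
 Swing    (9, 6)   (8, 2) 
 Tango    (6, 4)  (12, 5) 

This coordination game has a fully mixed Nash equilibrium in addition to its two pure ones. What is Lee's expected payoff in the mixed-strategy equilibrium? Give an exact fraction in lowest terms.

Sam mixes with probability q on Swing, chosen so Lee is indifferent: 9q + 8(1−q) = 6q + 12(1−q) gives q = 4/7.
Lee's expected payoff (from either row, since indifferent) is 9·4/7 + 8·3/7 = 60/7.

60/7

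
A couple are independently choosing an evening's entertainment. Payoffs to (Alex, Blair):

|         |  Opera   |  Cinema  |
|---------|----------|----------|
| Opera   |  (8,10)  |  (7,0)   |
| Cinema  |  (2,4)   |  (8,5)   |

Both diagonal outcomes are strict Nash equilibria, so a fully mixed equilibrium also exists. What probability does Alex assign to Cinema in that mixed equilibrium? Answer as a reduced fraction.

10/11

Alex's mix p on Opera must make Blair indifferent between Opera and Cinema.
Blair's payoff from Opera: 10p + 4(1−p). From Cinema: 0p + 5(1−p).
Set equal: 10p = 1(1−p) → p = 1/11.
Probability on Cinema is 1 − 1/11 = 10/11.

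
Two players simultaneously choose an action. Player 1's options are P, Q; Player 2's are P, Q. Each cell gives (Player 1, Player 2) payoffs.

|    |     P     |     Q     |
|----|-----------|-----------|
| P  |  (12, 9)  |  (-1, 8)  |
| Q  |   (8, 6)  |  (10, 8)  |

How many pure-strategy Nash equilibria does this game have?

2

Both P: Player 1 gets 12 (best alternative 8); Player 2 gets 9 (best alternative 8). Neither deviates — NE.
Both Q: Player 1 gets 10 (best alternative -1); Player 2 gets 8 (best alternative 6). Neither deviates — NE.
(P, Q) is not a NE: Player 1 would switch to Q (10 > -1).
No other cell survives both best-response checks, so there are 2 pure NE.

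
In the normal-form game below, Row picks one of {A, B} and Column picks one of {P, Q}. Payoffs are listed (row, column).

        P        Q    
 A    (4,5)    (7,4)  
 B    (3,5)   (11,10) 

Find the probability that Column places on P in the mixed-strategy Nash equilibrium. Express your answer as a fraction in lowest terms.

4/5

Column's mix q on P must make Row indifferent between A and B.
Row's payoff from A: 4q + 7(1−q). From B: 3q + 11(1−q).
Set equal: 1q = 4(1−q) → q = 4/5.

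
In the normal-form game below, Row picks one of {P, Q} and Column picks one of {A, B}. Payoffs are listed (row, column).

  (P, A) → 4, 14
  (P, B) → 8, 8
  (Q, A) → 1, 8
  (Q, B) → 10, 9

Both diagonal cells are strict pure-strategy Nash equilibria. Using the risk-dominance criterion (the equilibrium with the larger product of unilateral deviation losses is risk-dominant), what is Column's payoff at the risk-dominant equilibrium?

At (P, A): Row loses 4 − 1 = 3 by deviating; Column loses 14 − 8 = 6. Product = 3·6 = 18.
At (Q, B): Row loses 10 − 8 = 2 by deviating; Column loses 9 − 8 = 1. Product = 2·1 = 2.
18 > 2, so (P, A) is risk-dominant. Column's payoff there is 14.

14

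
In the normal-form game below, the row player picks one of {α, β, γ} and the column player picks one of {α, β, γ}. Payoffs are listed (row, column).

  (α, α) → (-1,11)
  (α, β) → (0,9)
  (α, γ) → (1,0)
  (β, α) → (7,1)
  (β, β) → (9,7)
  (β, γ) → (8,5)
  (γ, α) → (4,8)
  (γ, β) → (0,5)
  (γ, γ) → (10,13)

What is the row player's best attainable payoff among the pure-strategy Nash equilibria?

10

Both β is a pure NE (the row player: 9 ≥ 0; the column player: 7 ≥ 5). The row player gets 9.
Both γ is a pure NE (the row player: 10 ≥ 8; the column player: 13 ≥ 8). The row player gets 10.
Every other cell has a profitable deviation for at least one player. Highest of {9, 10} is 10.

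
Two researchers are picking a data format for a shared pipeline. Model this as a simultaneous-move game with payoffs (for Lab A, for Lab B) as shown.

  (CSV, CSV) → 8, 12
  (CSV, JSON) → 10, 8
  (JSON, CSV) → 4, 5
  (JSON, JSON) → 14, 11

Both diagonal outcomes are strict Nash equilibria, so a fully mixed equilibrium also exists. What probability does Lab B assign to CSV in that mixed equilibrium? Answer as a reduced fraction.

Lab B's mix q on CSV must make Lab A indifferent between CSV and JSON.
Lab A's payoff from CSV: 8q + 10(1−q). From JSON: 4q + 14(1−q).
Set equal: 4q = 4(1−q) → q = 4/8 = 1/2.

1/2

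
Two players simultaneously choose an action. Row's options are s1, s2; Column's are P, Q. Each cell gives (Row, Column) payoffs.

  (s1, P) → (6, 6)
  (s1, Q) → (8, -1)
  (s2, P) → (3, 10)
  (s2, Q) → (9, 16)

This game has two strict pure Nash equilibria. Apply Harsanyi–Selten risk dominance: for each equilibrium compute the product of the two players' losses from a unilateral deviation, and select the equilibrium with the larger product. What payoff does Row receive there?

6

At (s1, P): Row loses 6 − 3 = 3 by deviating; Column loses 6 − (-1) = 7. Product = 3·7 = 21.
At (s2, Q): Row loses 9 − 8 = 1 by deviating; Column loses 16 − 10 = 6. Product = 1·6 = 6.
21 > 6, so (s1, P) is risk-dominant. Row's payoff there is 6.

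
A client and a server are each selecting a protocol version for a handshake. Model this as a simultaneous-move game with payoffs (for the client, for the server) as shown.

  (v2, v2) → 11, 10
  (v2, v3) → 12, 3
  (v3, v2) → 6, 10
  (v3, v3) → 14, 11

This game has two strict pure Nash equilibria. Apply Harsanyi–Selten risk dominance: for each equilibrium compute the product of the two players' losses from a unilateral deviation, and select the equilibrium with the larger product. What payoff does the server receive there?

10

At both v2: the client loses 11 − 6 = 5 by deviating; the server loses 10 − 3 = 7. Product = 5·7 = 35.
At both v3: the client loses 14 − 12 = 2 by deviating; the server loses 11 − 10 = 1. Product = 2·1 = 2.
35 > 2, so both v2 is risk-dominant. The server's payoff there is 10.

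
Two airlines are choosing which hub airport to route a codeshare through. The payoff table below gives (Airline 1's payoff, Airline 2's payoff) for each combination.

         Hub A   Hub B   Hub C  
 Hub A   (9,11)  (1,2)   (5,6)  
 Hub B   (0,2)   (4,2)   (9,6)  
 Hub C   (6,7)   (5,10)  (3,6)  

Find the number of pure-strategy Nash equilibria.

3

Both Hub A: Airline 1 gets 9 (best alternative 6); Airline 2 gets 11 (best alternative 6). Neither deviates — NE.
(Hub B, Hub C): Airline 1 gets 9 (best alternative 5); Airline 2 gets 6 (best alternative 2). Neither deviates — NE.
(Hub C, Hub B): Airline 1 gets 5 (best alternative 4); Airline 2 gets 10 (best alternative 7). Neither deviates — NE.
Both Hub C is not a NE: Airline 1 would switch to Hub B (9 > 3).
No other cell survives both best-response checks, so there are 3 pure NE.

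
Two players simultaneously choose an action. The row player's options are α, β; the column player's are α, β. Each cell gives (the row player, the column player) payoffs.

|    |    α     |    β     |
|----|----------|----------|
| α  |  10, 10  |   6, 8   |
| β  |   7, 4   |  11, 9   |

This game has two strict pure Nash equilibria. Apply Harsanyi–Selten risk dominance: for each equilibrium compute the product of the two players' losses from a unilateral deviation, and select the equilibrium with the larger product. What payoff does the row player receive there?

At both α: the row player loses 10 − 7 = 3 by deviating; the column player loses 10 − 8 = 2. Product = 3·2 = 6.
At both β: the row player loses 11 − 6 = 5 by deviating; the column player loses 9 − 4 = 5. Product = 5·5 = 25.
25 > 6, so both β is risk-dominant. The row player's payoff there is 11.

11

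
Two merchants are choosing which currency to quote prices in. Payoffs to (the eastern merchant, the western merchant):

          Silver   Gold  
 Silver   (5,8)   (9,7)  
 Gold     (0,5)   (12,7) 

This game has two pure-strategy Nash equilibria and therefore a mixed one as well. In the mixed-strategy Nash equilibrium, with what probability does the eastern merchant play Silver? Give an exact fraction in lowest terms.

The eastern merchant's mix p on Silver must make the western merchant indifferent between Silver and Gold.
The western merchant's payoff from Silver: 8p + 5(1−p). From Gold: 7p + 7(1−p).
Set equal: 1p = 2(1−p) → p = 2/3.

2/3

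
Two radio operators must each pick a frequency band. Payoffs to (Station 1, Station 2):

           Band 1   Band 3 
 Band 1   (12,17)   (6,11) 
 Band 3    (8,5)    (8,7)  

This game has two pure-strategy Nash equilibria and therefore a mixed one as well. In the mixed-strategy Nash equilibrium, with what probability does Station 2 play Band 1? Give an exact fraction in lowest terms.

Station 2's mix q on Band 1 must make Station 1 indifferent between Band 1 and Band 3.
Station 1's payoff from Band 1: 12q + 6(1−q). From Band 3: 8q + 8(1−q).
Set equal: 4q = 2(1−q) → q = 2/6 = 1/3.

1/3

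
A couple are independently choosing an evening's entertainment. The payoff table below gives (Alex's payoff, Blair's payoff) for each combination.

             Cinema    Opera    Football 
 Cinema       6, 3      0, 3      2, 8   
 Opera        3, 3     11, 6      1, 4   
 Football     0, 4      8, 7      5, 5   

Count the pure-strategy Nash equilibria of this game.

Both Opera: Alex gets 11 (best alternative 8); Blair gets 6 (best alternative 4). Neither deviates — NE.
Both Cinema is not a NE: Blair would switch to Football (8 > 3).
No other cell survives both best-response checks, so there is 1 pure NE.

1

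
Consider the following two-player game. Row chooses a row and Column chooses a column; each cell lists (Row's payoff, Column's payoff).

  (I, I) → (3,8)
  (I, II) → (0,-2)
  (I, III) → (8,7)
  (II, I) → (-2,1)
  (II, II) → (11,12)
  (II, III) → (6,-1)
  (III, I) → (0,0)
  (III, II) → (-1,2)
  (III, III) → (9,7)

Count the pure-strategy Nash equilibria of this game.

3

Both I: Row gets 3 (best alternative 0); Column gets 8 (best alternative 7). Neither deviates — NE.
Both II: Row gets 11 (best alternative 0); Column gets 12 (best alternative 1). Neither deviates — NE.
Both III: Row gets 9 (best alternative 8); Column gets 7 (best alternative 2). Neither deviates — NE.
(I, II) is not a NE: Row would switch to II (11 > 0).
No other cell survives both best-response checks, so there are 3 pure NE.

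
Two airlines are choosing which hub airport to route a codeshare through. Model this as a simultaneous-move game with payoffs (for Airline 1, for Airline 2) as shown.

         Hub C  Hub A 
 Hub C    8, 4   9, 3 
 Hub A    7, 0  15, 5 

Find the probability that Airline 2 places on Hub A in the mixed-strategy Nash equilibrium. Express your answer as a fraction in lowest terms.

1/7

Airline 2's mix q on Hub C must make Airline 1 indifferent between Hub C and Hub A.
Airline 1's payoff from Hub C: 8q + 9(1−q). From Hub A: 7q + 15(1−q).
Set equal: 1q = 6(1−q) → q = 6/7.
Probability on Hub A is 1 − 6/7 = 1/7.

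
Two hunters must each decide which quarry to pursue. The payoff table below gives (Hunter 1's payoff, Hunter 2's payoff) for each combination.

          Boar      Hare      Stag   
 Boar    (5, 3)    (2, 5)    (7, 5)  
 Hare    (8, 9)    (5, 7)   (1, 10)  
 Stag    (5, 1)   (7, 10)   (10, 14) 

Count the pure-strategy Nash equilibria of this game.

Both Stag: Hunter 1 gets 10 (best alternative 7); Hunter 2 gets 14 (best alternative 10). Neither deviates — NE.
Both Hare is not a NE: Hunter 1 would switch to Stag (7 > 5).
No other cell survives both best-response checks, so there is 1 pure NE.

1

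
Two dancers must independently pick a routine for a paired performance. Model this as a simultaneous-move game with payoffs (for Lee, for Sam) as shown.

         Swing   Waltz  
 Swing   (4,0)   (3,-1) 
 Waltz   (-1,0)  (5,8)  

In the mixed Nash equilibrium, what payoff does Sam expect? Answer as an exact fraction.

Lee mixes with probability p on Swing, chosen so Sam is indifferent: 0p + 0(1−p) = (-1)p + 8(1−p) gives p = 8/9.
Sam's expected payoff is 0·8/9 + 0·1/9 = 0.

0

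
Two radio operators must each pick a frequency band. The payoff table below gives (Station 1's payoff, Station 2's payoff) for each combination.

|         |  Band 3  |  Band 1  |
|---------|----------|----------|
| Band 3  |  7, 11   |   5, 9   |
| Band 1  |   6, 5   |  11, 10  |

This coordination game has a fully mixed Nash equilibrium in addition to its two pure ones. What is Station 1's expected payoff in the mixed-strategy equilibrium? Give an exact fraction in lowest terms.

Station 2 mixes with probability q on Band 3, chosen so Station 1 is indifferent: 7q + 5(1−q) = 6q + 11(1−q) gives q = 6/7.
Station 1's expected payoff (from either row, since indifferent) is 7·6/7 + 5·1/7 = 47/7.

47/7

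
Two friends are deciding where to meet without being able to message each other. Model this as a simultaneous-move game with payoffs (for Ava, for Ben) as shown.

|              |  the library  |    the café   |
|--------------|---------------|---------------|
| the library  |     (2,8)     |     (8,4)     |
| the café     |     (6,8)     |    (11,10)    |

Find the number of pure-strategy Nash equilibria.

1

Both the café: Ava gets 11 (best alternative 8); Ben gets 10 (best alternative 8). Neither deviates — NE.
Both the library is not a NE: Ava would switch to the café (6 > 2).
No other cell survives both best-response checks, so there is 1 pure NE.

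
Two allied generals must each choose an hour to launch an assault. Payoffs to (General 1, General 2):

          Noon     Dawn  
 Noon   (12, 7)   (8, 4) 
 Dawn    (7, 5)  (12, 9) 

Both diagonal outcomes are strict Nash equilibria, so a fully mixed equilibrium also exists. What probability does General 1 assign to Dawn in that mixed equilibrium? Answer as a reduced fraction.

3/7

General 1's mix p on Noon must make General 2 indifferent between Noon and Dawn.
General 2's payoff from Noon: 7p + 5(1−p). From Dawn: 4p + 9(1−p).
Set equal: 3p = 4(1−p) → p = 4/7.
Probability on Dawn is 1 − 4/7 = 3/7.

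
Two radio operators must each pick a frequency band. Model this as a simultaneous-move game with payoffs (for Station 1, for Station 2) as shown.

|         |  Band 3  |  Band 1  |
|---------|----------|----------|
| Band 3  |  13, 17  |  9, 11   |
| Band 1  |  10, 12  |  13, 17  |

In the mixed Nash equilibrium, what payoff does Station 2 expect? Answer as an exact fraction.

157/11

Station 1 mixes with probability p on Band 3, chosen so Station 2 is indifferent: 17p + 12(1−p) = 11p + 17(1−p) gives p = 5/11.
Station 2's expected payoff is 17·5/11 + 12·6/11 = 157/11.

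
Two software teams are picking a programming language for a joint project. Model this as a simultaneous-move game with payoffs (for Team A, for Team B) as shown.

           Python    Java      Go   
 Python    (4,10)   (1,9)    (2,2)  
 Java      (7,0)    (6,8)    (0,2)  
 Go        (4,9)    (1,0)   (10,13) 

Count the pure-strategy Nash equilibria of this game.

2

Both Java: Team A gets 6 (best alternative 1); Team B gets 8 (best alternative 2). Neither deviates — NE.
Both Go: Team A gets 10 (best alternative 2); Team B gets 13 (best alternative 9). Neither deviates — NE.
Both Python is not a NE: Team A would switch to Java (7 > 4).
No other cell survives both best-response checks, so there are 2 pure NE.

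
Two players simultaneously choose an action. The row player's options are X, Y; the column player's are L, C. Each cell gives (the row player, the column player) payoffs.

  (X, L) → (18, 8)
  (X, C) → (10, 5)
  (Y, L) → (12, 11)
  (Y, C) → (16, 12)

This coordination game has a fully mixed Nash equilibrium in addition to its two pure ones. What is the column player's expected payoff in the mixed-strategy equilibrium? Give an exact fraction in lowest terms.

41/4

The row player mixes with probability p on X, chosen so the column player is indifferent: 8p + 11(1−p) = 5p + 12(1−p) gives p = 1/4.
The column player's expected payoff is 8·1/4 + 11·3/4 = 41/4.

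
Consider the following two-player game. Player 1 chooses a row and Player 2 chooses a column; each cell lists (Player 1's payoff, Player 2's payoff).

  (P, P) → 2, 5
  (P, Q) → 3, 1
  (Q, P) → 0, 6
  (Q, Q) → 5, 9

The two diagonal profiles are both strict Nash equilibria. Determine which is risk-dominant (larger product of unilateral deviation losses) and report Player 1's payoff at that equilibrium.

At both P: Player 1 loses 2 − 0 = 2 by deviating; Player 2 loses 5 − 1 = 4. Product = 2·4 = 8.
At both Q: Player 1 loses 5 − 3 = 2 by deviating; Player 2 loses 9 − 6 = 3. Product = 2·3 = 6.
8 > 6, so both P is risk-dominant. Player 1's payoff there is 2.

2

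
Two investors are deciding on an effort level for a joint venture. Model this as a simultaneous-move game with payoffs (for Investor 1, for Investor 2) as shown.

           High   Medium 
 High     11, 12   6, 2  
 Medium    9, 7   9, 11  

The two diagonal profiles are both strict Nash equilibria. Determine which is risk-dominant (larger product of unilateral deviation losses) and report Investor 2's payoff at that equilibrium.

12

At both High: Investor 1 loses 11 − 9 = 2 by deviating; Investor 2 loses 12 − 2 = 10. Product = 2·10 = 20.
At both Medium: Investor 1 loses 9 − 6 = 3 by deviating; Investor 2 loses 11 − 7 = 4. Product = 3·4 = 12.
20 > 12, so both High is risk-dominant. Investor 2's payoff there is 12.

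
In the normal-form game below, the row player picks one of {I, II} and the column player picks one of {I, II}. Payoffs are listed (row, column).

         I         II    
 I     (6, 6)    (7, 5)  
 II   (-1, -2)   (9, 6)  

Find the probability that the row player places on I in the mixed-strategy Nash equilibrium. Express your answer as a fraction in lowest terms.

The row player's mix p on I must make the column player indifferent between I and II.
The column player's payoff from I: 6p + (-2)(1−p). From II: 5p + 6(1−p).
Set equal: 1p = 8(1−p) → p = 8/9.

8/9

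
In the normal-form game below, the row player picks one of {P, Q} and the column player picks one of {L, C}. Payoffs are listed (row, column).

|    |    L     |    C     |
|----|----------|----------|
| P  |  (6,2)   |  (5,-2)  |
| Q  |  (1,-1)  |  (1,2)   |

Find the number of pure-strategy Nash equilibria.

1

(P, L): the row player gets 6 (best alternative 1); the column player gets 2 (best alternative -2). Neither deviates — NE.
(Q, C) is not a NE: the row player would switch to P (5 > 1).
No other cell survives both best-response checks, so there is 1 pure NE.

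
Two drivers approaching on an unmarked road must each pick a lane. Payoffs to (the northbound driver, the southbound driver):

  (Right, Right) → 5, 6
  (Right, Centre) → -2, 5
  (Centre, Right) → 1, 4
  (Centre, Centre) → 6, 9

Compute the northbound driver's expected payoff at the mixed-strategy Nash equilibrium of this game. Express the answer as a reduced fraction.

8/3

The southbound driver mixes with probability q on Right, chosen so the northbound driver is indifferent: 5q + (-2)(1−q) = 1q + 6(1−q) gives q = 2/3.
The northbound driver's expected payoff (from either row, since indifferent) is 5·2/3 + (-2)·1/3 = 8/3.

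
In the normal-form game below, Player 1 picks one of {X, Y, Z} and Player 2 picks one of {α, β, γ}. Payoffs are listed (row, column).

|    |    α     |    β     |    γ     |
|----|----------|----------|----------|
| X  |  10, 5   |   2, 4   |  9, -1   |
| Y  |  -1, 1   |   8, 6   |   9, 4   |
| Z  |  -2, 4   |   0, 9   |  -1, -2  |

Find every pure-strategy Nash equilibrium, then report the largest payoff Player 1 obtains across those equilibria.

(X, α) is a pure NE (Player 1: 10 ≥ -1; Player 2: 5 ≥ 4). Player 1 gets 10.
(Y, β) is a pure NE (Player 1: 8 ≥ 2; Player 2: 6 ≥ 4). Player 1 gets 8.
Every other cell has a profitable deviation for at least one player. Highest of {10, 8} is 10.

10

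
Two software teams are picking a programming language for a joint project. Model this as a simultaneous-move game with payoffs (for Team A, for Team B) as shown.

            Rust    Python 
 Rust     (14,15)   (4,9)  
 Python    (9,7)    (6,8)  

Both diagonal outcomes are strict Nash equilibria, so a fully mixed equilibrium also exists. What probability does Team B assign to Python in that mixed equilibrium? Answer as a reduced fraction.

5/7

Team B's mix q on Rust must make Team A indifferent between Rust and Python.
Team A's payoff from Rust: 14q + 4(1−q). From Python: 9q + 6(1−q).
Set equal: 5q = 2(1−q) → q = 2/7.
Probability on Python is 1 − 2/7 = 5/7.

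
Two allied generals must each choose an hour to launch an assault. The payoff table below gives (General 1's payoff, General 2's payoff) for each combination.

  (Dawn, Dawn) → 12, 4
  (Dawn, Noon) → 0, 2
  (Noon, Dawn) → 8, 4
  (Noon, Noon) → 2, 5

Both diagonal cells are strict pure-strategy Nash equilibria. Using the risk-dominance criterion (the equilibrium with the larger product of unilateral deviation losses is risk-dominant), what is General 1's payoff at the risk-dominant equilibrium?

12

At both Dawn: General 1 loses 12 − 8 = 4 by deviating; General 2 loses 4 − 2 = 2. Product = 4·2 = 8.
At both Noon: General 1 loses 2 − 0 = 2 by deviating; General 2 loses 5 − 4 = 1. Product = 2·1 = 2.
8 > 2, so both Dawn is risk-dominant. General 1's payoff there is 12.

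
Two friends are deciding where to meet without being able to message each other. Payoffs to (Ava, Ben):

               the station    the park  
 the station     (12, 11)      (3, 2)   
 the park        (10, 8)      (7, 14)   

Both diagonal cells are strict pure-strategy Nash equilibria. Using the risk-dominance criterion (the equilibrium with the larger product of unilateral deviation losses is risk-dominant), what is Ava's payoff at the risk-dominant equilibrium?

7

At both the station: Ava loses 12 − 10 = 2 by deviating; Ben loses 11 − 2 = 9. Product = 2·9 = 18.
At both the park: Ava loses 7 − 3 = 4 by deviating; Ben loses 14 − 8 = 6. Product = 4·6 = 24.
24 > 18, so both the park is risk-dominant. Ava's payoff there is 7.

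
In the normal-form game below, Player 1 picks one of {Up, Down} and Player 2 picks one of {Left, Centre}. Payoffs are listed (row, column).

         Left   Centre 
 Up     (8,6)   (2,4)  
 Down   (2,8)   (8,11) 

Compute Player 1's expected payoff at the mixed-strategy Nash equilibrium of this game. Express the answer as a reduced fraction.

Player 2 mixes with probability q on Left, chosen so Player 1 is indifferent: 8q + 2(1−q) = 2q + 8(1−q) gives q = 1/2.
Player 1's expected payoff (from either row, since indifferent) is 8·1/2 + 2·1/2 = 5.

5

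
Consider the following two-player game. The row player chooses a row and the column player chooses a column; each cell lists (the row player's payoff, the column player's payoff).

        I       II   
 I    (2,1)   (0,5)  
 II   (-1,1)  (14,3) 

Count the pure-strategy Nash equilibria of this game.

1

Both II: the row player gets 14 (best alternative 0); the column player gets 3 (best alternative 1). Neither deviates — NE.
Both I is not a NE: the column player would switch to II (5 > 1).
No other cell survives both best-response checks, so there is 1 pure NE.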